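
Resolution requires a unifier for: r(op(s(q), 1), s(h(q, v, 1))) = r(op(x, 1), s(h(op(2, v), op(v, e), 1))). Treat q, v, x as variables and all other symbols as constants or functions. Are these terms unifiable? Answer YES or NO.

Decompose r/2: op(s(q), 1) = op(x, 1),  s(h(q, v, 1)) = s(h(op(2, v), op(v, e), 1)).
Decompose op/2: s(q) = x,  1 = 1.
Bind x := s(q); no other remaining equation mentions x.
Delete trivial equation 1 = 1.
Decompose s/1: h(q, v, 1) = h(op(2, v), op(v, e), 1).
Decompose h/3: q = op(2, v),  v = op(v, e),  1 = 1.
Bind q := op(2, v); no other remaining equation mentions q. Substituting into the earlier binding gives x := s(op(2, v)).
Occurs check fails: v occurs in op(v, e); the equation v = op(v, e) has no finite solution.

NO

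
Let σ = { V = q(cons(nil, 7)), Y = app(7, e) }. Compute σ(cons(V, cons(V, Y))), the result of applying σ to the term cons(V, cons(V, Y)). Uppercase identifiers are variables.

cons(q(cons(nil, 7)), cons(q(cons(nil, 7)), app(7, e)))

Replace each occurrence of V with q(cons(nil, 7)).
Replace each occurrence of Y with app(7, e).
Result: cons(q(cons(nil, 7)), cons(q(cons(nil, 7)), app(7, e))).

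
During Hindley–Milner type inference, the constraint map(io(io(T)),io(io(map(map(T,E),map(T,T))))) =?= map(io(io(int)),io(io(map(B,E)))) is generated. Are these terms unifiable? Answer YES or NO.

YES

Decompose map/2: io(io(T)) =?= io(io(int)),  io(io(map(map(T,E),map(T,T)))) =?= io(io(map(B,E))).
Decompose io/1: io(T) =?= io(int).
Decompose io/1: T =?= int.
Bind T := int; substituting into the remaining equation gives: io(io(map(map(int,E),map(int,int)))) =?= io(io(map(B,E))).
Decompose io/1: io(map(map(int,E),map(int,int))) =?= io(map(B,E)).
Decompose io/1: map(map(int,E),map(int,int)) =?= map(B,E).
Decompose map/2: map(int,E) =?= B,  map(int,int) =?= E.
Bind B := map(int,E); no other remaining equation mentions B.
Bind E := map(int,int). Substituting into the earlier binding gives B := map(int,map(int,int)).
No equations remain and no clash or occurs-check failure arose, so a unifier exists.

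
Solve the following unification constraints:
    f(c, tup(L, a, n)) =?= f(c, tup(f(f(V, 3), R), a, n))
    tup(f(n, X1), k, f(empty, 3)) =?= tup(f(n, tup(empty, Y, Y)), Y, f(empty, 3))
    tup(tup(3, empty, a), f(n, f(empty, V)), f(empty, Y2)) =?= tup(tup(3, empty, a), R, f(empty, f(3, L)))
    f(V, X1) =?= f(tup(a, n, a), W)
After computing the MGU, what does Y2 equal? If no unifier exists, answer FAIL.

Decompose f/2: c =?= c,  tup(L, a, n) =?= tup(f(f(V, 3), R), a, n).
Delete trivial equation c =?= c.
Decompose tup/3: L =?= f(f(V, 3), R),  a =?= a,  n =?= n.
Bind L := f(f(V, 3), R); substituting into the one remaining equation that mentions L gives: tup(tup(3, empty, a), f(n, f(empty, V)), f(empty, Y2)) =?= tup(tup(3, empty, a), R, f(empty, f(3, f(f(V, 3), R)))).
Delete trivial equation a =?= a.
Delete trivial equation n =?= n.
Decompose tup/3: f(n, X1) =?= f(n, tup(empty, Y, Y)),  k =?= Y,  f(empty, 3) =?= f(empty, 3).
Decompose f/2: n =?= n,  X1 =?= tup(empty, Y, Y).
Delete trivial equation n =?= n.
Bind X1 := tup(empty, Y, Y); substituting into the one remaining equation that mentions X1 gives: f(V, tup(empty, Y, Y)) =?= f(tup(a, n, a), W).
Bind Y := k; substituting into the one remaining equation that mentions Y gives: f(V, tup(empty, k, k)) =?= f(tup(a, n, a), W). Substituting into the earlier binding gives X1 := tup(empty, k, k).
Delete trivial equation f(empty, 3) =?= f(empty, 3).
Decompose tup/3: tup(3, empty, a) =?= tup(3, empty, a),  f(n, f(empty, V)) =?= R,  f(empty, Y2) =?= f(empty, f(3, f(f(V, 3), R))).
Delete trivial equation tup(3, empty, a) =?= tup(3, empty, a).
Bind R := f(n, f(empty, V)); substituting into the one remaining equation that mentions R gives: f(empty, Y2) =?= f(empty, f(3, f(f(V, 3), f(n, f(empty, V))))). Substituting into the earlier binding gives L := f(f(V, 3), f(n, f(empty, V))).
Decompose f/2: empty =?= empty,  Y2 =?= f(3, f(f(V, 3), f(n, f(empty, V)))).
Delete trivial equation empty =?= empty.
Bind Y2 := f(3, f(f(V, 3), f(n, f(empty, V)))); no other remaining equation mentions Y2.
Decompose f/2: V =?= tup(a, n, a),  tup(empty, k, k) =?= W.
Bind V := tup(a, n, a); no other remaining equation mentions V. Substituting into the earlier bindings gives L := f(f(tup(a, n, a), 3), f(n, f(empty, tup(a, n, a)))), R := f(n, f(empty, tup(a, n, a))), Y2 := f(3, f(f(tup(a, n, a), 3), f(n, f(empty, tup(a, n, a))))).
Bind W := tup(empty, k, k).
MGU = { L -> f(f(tup(a, n, a), 3), f(n, f(empty, tup(a, n, a)))), X1 -> tup(empty, k, k), Y -> k, R -> f(n, f(empty, tup(a, n, a))), Y2 -> f(3, f(f(tup(a, n, a), 3), f(n, f(empty, tup(a, n, a))))), V -> tup(a, n, a), W -> tup(empty, k, k) }, so Y2 -> f(3, f(f(tup(a, n, a), 3), f(n, f(empty, tup(a, n, a))))).

f(3, f(f(tup(a, n, a), 3), f(n, f(empty, tup(a, n, a)))))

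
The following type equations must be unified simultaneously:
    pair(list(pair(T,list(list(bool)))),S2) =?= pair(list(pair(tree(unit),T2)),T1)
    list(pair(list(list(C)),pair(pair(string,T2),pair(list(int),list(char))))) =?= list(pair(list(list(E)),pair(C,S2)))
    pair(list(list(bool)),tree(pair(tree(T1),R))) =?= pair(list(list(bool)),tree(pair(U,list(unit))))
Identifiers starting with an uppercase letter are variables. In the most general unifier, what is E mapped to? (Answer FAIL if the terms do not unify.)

pair(string,list(list(bool)))

Decompose pair/2: list(pair(T,list(list(bool)))) =?= list(pair(tree(unit),T2)),  S2 =?= T1.
Decompose list/1: pair(T,list(list(bool))) =?= pair(tree(unit),T2).
Decompose pair/2: T =?= tree(unit),  list(list(bool)) =?= T2.
Bind T := tree(unit); no other remaining equation mentions T.
Bind T2 := list(list(bool)); substituting into the one remaining equation that mentions T2 gives: list(pair(list(list(C)),pair(pair(string,list(list(bool))),pair(list(int),list(char))))) =?= list(pair(list(list(E)),pair(C,S2))).
Bind S2 := T1; substituting into the one remaining equation that mentions S2 gives: list(pair(list(list(C)),pair(pair(string,list(list(bool))),pair(list(int),list(char))))) =?= list(pair(list(list(E)),pair(C,T1))).
Decompose list/1: pair(list(list(C)),pair(pair(string,list(list(bool))),pair(list(int),list(char)))) =?= pair(list(list(E)),pair(C,T1)).
Decompose pair/2: list(list(C)) =?= list(list(E)),  pair(pair(string,list(list(bool))),pair(list(int),list(char))) =?= pair(C,T1).
Decompose list/1: list(C) =?= list(E).
Decompose list/1: C =?= E.
Bind C := E; substituting into the one remaining equation that mentions C gives: pair(pair(string,list(list(bool))),pair(list(int),list(char))) =?= pair(E,T1).
Decompose pair/2: pair(string,list(list(bool))) =?= E,  pair(list(int),list(char)) =?= T1.
Bind E := pair(string,list(list(bool))); no other remaining equation mentions E. Substituting into the earlier binding gives C := pair(string,list(list(bool))).
Bind T1 := pair(list(int),list(char)); substituting into the remaining equation gives: pair(list(list(bool)),tree(pair(tree(pair(list(int),list(char))),R))) =?= pair(list(list(bool)),tree(pair(U,list(unit)))). Substituting into the earlier binding gives S2 := pair(list(int),list(char)).
Decompose pair/2: list(list(bool)) =?= list(list(bool)),  tree(pair(tree(pair(list(int),list(char))),R)) =?= tree(pair(U,list(unit))).
Delete trivial equation list(list(bool)) =?= list(list(bool)).
Decompose tree/1: pair(tree(pair(list(int),list(char))),R) =?= pair(U,list(unit)).
Decompose pair/2: tree(pair(list(int),list(char))) =?= U,  R =?= list(unit).
Bind U := tree(pair(list(int),list(char))); no other remaining equation mentions U.
Bind R := list(unit).
MGU = { T ↦ tree(unit), T2 ↦ list(list(bool)), S2 ↦ pair(list(int),list(char)), C ↦ pair(string,list(list(bool))), E ↦ pair(string,list(list(bool))), T1 ↦ pair(list(int),list(char)), U ↦ tree(pair(list(int),list(char))), R ↦ list(unit) }, so E ↦ pair(string,list(list(bool))).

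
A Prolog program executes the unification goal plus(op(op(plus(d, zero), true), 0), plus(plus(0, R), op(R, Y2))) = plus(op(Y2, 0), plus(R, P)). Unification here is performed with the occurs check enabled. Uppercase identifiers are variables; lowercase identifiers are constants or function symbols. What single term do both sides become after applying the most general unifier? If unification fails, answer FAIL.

FAIL

Decompose plus/2: op(op(plus(d, zero), true), 0) = op(Y2, 0),  plus(plus(0, R), op(R, Y2)) = plus(R, P).
Decompose op/2: op(plus(d, zero), true) = Y2,  0 = 0.
Bind Y2 := op(plus(d, zero), true); substituting into the one remaining equation that mentions Y2 gives: plus(plus(0, R), op(R, op(plus(d, zero), true))) = plus(R, P).
Delete trivial equation 0 = 0.
Decompose plus/2: plus(0, R) = R,  op(R, op(plus(d, zero), true)) = P.
Occurs check fails: R occurs in plus(0, R); the equation R = plus(0, R) has no finite solution.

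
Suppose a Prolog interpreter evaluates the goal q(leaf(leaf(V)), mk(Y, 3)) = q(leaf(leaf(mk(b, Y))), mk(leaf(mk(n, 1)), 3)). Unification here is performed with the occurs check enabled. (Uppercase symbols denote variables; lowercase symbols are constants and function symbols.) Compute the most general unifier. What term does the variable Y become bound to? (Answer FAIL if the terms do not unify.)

Decompose q/2: leaf(leaf(V)) = leaf(leaf(mk(b, Y))),  mk(Y, 3) = mk(leaf(mk(n, 1)), 3).
Decompose leaf/1: leaf(V) = leaf(mk(b, Y)).
Decompose leaf/1: V = mk(b, Y).
Bind V := mk(b, Y); no other remaining equation mentions V.
Decompose mk/2: Y = leaf(mk(n, 1)),  3 = 3.
Bind Y := leaf(mk(n, 1)); no other remaining equation mentions Y. Substituting into the earlier binding gives V := mk(b, leaf(mk(n, 1))).
Delete trivial equation 3 = 3.
MGU = { V -> mk(b, leaf(mk(n, 1))), Y -> leaf(mk(n, 1)) }, so Y -> leaf(mk(n, 1)).

leaf(mk(n, 1))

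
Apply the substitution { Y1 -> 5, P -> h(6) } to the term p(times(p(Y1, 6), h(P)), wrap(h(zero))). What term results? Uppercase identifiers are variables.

p(times(p(5, 6), h(h(6))), wrap(h(zero)))

Replace each occurrence of Y1 with 5.
Replace each occurrence of P with h(6).
Result: p(times(p(5, 6), h(h(6))), wrap(h(zero))).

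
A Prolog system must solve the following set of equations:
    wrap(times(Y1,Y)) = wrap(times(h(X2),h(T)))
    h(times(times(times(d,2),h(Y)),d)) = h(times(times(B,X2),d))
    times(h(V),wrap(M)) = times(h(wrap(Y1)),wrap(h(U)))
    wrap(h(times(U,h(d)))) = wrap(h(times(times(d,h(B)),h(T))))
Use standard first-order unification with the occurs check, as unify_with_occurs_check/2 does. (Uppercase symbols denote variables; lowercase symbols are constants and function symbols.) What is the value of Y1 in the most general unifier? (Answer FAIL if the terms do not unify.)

Decompose wrap/1: times(Y1,Y) = times(h(X2),h(T)).
Decompose times/2: Y1 = h(X2),  Y = h(T).
Bind Y1 := h(X2); substituting into the one remaining equation that mentions Y1 gives: times(h(V),wrap(M)) = times(h(wrap(h(X2))),wrap(h(U))).
Bind Y := h(T); substituting into the one remaining equation that mentions Y gives: h(times(times(times(d,2),h(h(T))),d)) = h(times(times(B,X2),d)).
Decompose h/1: times(times(times(d,2),h(h(T))),d) = times(times(B,X2),d).
Decompose times/2: times(times(d,2),h(h(T))) = times(B,X2),  d = d.
Decompose times/2: times(d,2) = B,  h(h(T)) = X2.
Bind B := times(d,2); substituting into the one remaining equation that mentions B gives: wrap(h(times(U,h(d)))) = wrap(h(times(times(d,h(times(d,2))),h(T)))).
Bind X2 := h(h(T)); substituting into the one remaining equation that mentions X2 gives: times(h(V),wrap(M)) = times(h(wrap(h(h(h(T))))),wrap(h(U))). Substituting into the earlier binding gives Y1 := h(h(h(T))).
Delete trivial equation d = d.
Decompose times/2: h(V) = h(wrap(h(h(h(T))))),  wrap(M) = wrap(h(U)).
Decompose h/1: V = wrap(h(h(h(T)))).
Bind V := wrap(h(h(h(T)))); no other remaining equation mentions V.
Decompose wrap/1: M = h(U).
Bind M := h(U); no other remaining equation mentions M.
Decompose wrap/1: h(times(U,h(d))) = h(times(times(d,h(times(d,2))),h(T))).
Decompose h/1: times(U,h(d)) = times(times(d,h(times(d,2))),h(T)).
Decompose times/2: U = times(d,h(times(d,2))),  h(d) = h(T).
Bind U := times(d,h(times(d,2))); no other remaining equation mentions U. Substituting into the earlier binding gives M := h(times(d,h(times(d,2)))).
Decompose h/1: d = T.
Bind T := d. Substituting into the earlier bindings gives Y1 := h(h(h(d))), Y := h(d), X2 := h(h(d)), V := wrap(h(h(h(d)))).
MGU = { Y1 = h(h(h(d))), Y = h(d), B = times(d,2), X2 = h(h(d)), V = wrap(h(h(h(d)))), M = h(times(d,h(times(d,2)))), U = times(d,h(times(d,2))), T = d }, so Y1 = h(h(h(d))).

h(h(h(d)))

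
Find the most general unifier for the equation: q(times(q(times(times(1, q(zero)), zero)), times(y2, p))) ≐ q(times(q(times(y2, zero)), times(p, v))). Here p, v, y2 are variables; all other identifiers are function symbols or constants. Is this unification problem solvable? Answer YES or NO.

Decompose q/1: times(q(times(times(1, q(zero)), zero)), times(y2, p)) ≐ times(q(times(y2, zero)), times(p, v)).
Decompose times/2: q(times(times(1, q(zero)), zero)) ≐ q(times(y2, zero)),  times(y2, p) ≐ times(p, v).
Decompose q/1: times(times(1, q(zero)), zero) ≐ times(y2, zero).
Decompose times/2: times(1, q(zero)) ≐ y2,  zero ≐ zero.
Bind y2 := times(1, q(zero)); substituting into the one remaining equation that mentions y2 gives: times(times(1, q(zero)), p) ≐ times(p, v).
Delete trivial equation zero ≐ zero.
Decompose times/2: times(1, q(zero)) ≐ p,  p ≐ v.
Bind p := times(1, q(zero)); substituting into the remaining equation gives: times(1, q(zero)) ≐ v.
Bind v := times(1, q(zero)).
No equations remain and no clash or occurs-check failure arose, so a unifier exists.

YES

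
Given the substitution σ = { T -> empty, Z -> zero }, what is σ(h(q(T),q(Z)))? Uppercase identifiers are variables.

h(q(empty),q(zero))

Replace each occurrence of T with empty.
Replace each occurrence of Z with zero.
Result: h(q(empty),q(zero)).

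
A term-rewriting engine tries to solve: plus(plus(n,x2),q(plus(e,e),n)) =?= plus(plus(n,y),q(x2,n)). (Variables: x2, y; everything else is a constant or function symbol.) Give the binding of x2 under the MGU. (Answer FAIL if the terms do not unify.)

plus(e,e)

Decompose plus/2: plus(n,x2) =?= plus(n,y),  q(plus(e,e),n) =?= q(x2,n).
Decompose plus/2: n =?= n,  x2 =?= y.
Delete trivial equation n =?= n.
Bind x2 := y; substituting into the remaining equation gives: q(plus(e,e),n) =?= q(y,n).
Decompose q/2: plus(e,e) =?= y,  n =?= n.
Bind y := plus(e,e); no other remaining equation mentions y. Substituting into the earlier binding gives x2 := plus(e,e).
Delete trivial equation n =?= n.
MGU = { x2 ↦ plus(e,e), y ↦ plus(e,e) }, so x2 ↦ plus(e,e).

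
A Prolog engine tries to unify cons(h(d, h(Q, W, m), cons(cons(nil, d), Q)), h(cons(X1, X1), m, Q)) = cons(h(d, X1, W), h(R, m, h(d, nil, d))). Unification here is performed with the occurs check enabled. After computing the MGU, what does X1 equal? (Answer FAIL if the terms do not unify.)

Decompose cons/2: h(d, h(Q, W, m), cons(cons(nil, d), Q)) = h(d, X1, W),  h(cons(X1, X1), m, Q) = h(R, m, h(d, nil, d)).
Decompose h/3: d = d,  h(Q, W, m) = X1,  cons(cons(nil, d), Q) = W.
Delete trivial equation d = d.
Bind X1 := h(Q, W, m); substituting into the one remaining equation that mentions X1 gives: h(cons(h(Q, W, m), h(Q, W, m)), m, Q) = h(R, m, h(d, nil, d)).
Bind W := cons(cons(nil, d), Q); substituting into the remaining equation gives: h(cons(h(Q, cons(cons(nil, d), Q), m), h(Q, cons(cons(nil, d), Q), m)), m, Q) = h(R, m, h(d, nil, d)). Substituting into the earlier binding gives X1 := h(Q, cons(cons(nil, d), Q), m).
Decompose h/3: cons(h(Q, cons(cons(nil, d), Q), m), h(Q, cons(cons(nil, d), Q), m)) = R,  m = m,  Q = h(d, nil, d).
Bind R := cons(h(Q, cons(cons(nil, d), Q), m), h(Q, cons(cons(nil, d), Q), m)); no other remaining equation mentions R.
Delete trivial equation m = m.
Bind Q := h(d, nil, d). Substituting into the earlier bindings gives X1 := h(h(d, nil, d), cons(cons(nil, d), h(d, nil, d)), m), W := cons(cons(nil, d), h(d, nil, d)), R := cons(h(h(d, nil, d), cons(cons(nil, d), h(d, nil, d)), m), h(h(d, nil, d), cons(cons(nil, d), h(d, nil, d)), m)).
MGU = { X1 ↦ h(h(d, nil, d), cons(cons(nil, d), h(d, nil, d)), m), W ↦ cons(cons(nil, d), h(d, nil, d)), R ↦ cons(h(h(d, nil, d), cons(cons(nil, d), h(d, nil, d)), m), h(h(d, nil, d), cons(cons(nil, d), h(d, nil, d)), m)), Q ↦ h(d, nil, d) }, so X1 ↦ h(h(d, nil, d), cons(cons(nil, d), h(d, nil, d)), m).

h(h(d, nil, d), cons(cons(nil, d), h(d, nil, d)), m)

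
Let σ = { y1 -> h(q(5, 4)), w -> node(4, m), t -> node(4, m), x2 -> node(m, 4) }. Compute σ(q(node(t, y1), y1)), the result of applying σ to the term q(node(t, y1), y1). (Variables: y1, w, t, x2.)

Replace each occurrence of y1 with h(q(5, 4)).
Replace each occurrence of t with node(4, m).
Result: q(node(node(4, m), h(q(5, 4))), h(q(5, 4))).

q(node(node(4, m), h(q(5, 4))), h(q(5, 4)))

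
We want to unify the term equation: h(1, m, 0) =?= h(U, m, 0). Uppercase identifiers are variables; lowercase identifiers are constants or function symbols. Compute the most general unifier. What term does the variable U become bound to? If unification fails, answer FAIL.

Decompose h/3: 1 =?= U,  m =?= m,  0 =?= 0.
Bind U := 1; no other remaining equation mentions U.
Delete trivial equation m =?= m.
Delete trivial equation 0 =?= 0.
MGU = { U -> 1 }, so U -> 1.

1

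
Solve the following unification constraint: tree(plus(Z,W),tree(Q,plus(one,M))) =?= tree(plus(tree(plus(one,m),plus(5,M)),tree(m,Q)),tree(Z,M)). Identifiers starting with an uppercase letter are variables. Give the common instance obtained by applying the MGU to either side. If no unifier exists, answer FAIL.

Decompose tree/2: plus(Z,W) =?= plus(tree(plus(one,m),plus(5,M)),tree(m,Q)),  tree(Q,plus(one,M)) =?= tree(Z,M).
Decompose plus/2: Z =?= tree(plus(one,m),plus(5,M)),  W =?= tree(m,Q).
Bind Z := tree(plus(one,m),plus(5,M)); substituting into the one remaining equation that mentions Z gives: tree(Q,plus(one,M)) =?= tree(tree(plus(one,m),plus(5,M)),M).
Bind W := tree(m,Q); no other remaining equation mentions W.
Decompose tree/2: Q =?= tree(plus(one,m),plus(5,M)),  plus(one,M) =?= M.
Bind Q := tree(plus(one,m),plus(5,M)); no other remaining equation mentions Q. Substituting into the earlier binding gives W := tree(m,tree(plus(one,m),plus(5,M))).
Occurs check fails: M occurs in plus(one,M); the equation M =?= plus(one,M) has no finite solution.

FAIL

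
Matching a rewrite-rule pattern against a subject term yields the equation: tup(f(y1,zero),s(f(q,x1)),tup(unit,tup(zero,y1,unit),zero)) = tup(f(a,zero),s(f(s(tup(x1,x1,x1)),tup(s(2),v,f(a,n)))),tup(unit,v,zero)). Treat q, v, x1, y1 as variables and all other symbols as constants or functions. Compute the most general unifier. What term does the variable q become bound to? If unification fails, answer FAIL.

s(tup(tup(s(2),tup(zero,a,unit),f(a,n)),tup(s(2),tup(zero,a,unit),f(a,n)),tup(s(2),tup(zero,a,unit),f(a,n))))

Decompose tup/3: f(y1,zero) = f(a,zero),  s(f(q,x1)) = s(f(s(tup(x1,x1,x1)),tup(s(2),v,f(a,n)))),  tup(unit,tup(zero,y1,unit),zero) = tup(unit,v,zero).
Decompose f/2: y1 = a,  zero = zero.
Bind y1 := a; substituting into the one remaining equation that mentions y1 gives: tup(unit,tup(zero,a,unit),zero) = tup(unit,v,zero).
Delete trivial equation zero = zero.
Decompose s/1: f(q,x1) = f(s(tup(x1,x1,x1)),tup(s(2),v,f(a,n))).
Decompose f/2: q = s(tup(x1,x1,x1)),  x1 = tup(s(2),v,f(a,n)).
Bind q := s(tup(x1,x1,x1)); no other remaining equation mentions q.
Bind x1 := tup(s(2),v,f(a,n)); no other remaining equation mentions x1. Substituting into the earlier binding gives q := s(tup(tup(s(2),v,f(a,n)),tup(s(2),v,f(a,n)),tup(s(2),v,f(a,n)))).
Decompose tup/3: unit = unit,  tup(zero,a,unit) = v,  zero = zero.
Delete trivial equation unit = unit.
Bind v := tup(zero,a,unit); no other remaining equation mentions v. Substituting into the earlier bindings gives q := s(tup(tup(s(2),tup(zero,a,unit),f(a,n)),tup(s(2),tup(zero,a,unit),f(a,n)),tup(s(2),tup(zero,a,unit),f(a,n)))), x1 := tup(s(2),tup(zero,a,unit),f(a,n)).
Delete trivial equation zero = zero.
MGU = { y1 := a, q := s(tup(tup(s(2),tup(zero,a,unit),f(a,n)),tup(s(2),tup(zero,a,unit),f(a,n)),tup(s(2),tup(zero,a,unit),f(a,n)))), x1 := tup(s(2),tup(zero,a,unit),f(a,n)), v := tup(zero,a,unit) }, so q := s(tup(tup(s(2),tup(zero,a,unit),f(a,n)),tup(s(2),tup(zero,a,unit),f(a,n)),tup(s(2),tup(zero,a,unit),f(a,n)))).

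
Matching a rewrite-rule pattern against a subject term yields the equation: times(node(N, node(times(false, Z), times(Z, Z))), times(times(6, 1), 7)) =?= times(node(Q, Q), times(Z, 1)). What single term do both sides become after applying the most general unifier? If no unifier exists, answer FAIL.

Decompose times/2: node(N, node(times(false, Z), times(Z, Z))) =?= node(Q, Q),  times(times(6, 1), 7) =?= times(Z, 1).
Decompose node/2: N =?= Q,  node(times(false, Z), times(Z, Z)) =?= Q.
Bind N := Q; no other remaining equation mentions N.
Bind Q := node(times(false, Z), times(Z, Z)); no other remaining equation mentions Q. Substituting into the earlier binding gives N := node(times(false, Z), times(Z, Z)).
Decompose times/2: times(6, 1) =?= Z,  7 =?= 1.
Bind Z := times(6, 1); no other remaining equation mentions Z. Substituting into the earlier bindings gives N := node(times(false, times(6, 1)), times(times(6, 1), times(6, 1))), Q := node(times(false, times(6, 1)), times(times(6, 1), times(6, 1))).
Clash: constants 7 and 1 differ; no unifier exists.

FAIL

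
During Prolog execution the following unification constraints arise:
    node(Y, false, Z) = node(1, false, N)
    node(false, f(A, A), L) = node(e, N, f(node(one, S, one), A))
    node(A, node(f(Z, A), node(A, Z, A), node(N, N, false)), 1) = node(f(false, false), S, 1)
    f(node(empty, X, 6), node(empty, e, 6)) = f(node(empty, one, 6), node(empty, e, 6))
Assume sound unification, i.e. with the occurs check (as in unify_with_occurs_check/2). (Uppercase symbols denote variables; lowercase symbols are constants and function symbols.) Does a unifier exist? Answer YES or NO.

NO

Decompose node/3: Y = 1,  false = false,  Z = N.
Bind Y := 1; no other remaining equation mentions Y.
Delete trivial equation false = false.
Bind Z := N; substituting into the one remaining equation that mentions Z gives: node(A, node(f(N, A), node(A, N, A), node(N, N, false)), 1) = node(f(false, false), S, 1).
Decompose node/3: false = e,  f(A, A) = N,  L = f(node(one, S, one), A).
Clash: constants false and e differ; no unifier exists.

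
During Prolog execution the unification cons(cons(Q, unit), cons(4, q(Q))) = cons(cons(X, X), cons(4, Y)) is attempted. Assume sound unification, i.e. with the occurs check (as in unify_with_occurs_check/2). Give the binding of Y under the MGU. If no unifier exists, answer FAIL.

Decompose cons/2: cons(Q, unit) = cons(X, X),  cons(4, q(Q)) = cons(4, Y).
Decompose cons/2: Q = X,  unit = X.
Bind Q := X; substituting into the one remaining equation that mentions Q gives: cons(4, q(X)) = cons(4, Y).
Bind X := unit; substituting into the remaining equation gives: cons(4, q(unit)) = cons(4, Y). Substituting into the earlier binding gives Q := unit.
Decompose cons/2: 4 = 4,  q(unit) = Y.
Delete trivial equation 4 = 4.
Bind Y := q(unit).
MGU = { Q ↦ unit, X ↦ unit, Y ↦ q(unit) }, so Y ↦ q(unit).

q(unit)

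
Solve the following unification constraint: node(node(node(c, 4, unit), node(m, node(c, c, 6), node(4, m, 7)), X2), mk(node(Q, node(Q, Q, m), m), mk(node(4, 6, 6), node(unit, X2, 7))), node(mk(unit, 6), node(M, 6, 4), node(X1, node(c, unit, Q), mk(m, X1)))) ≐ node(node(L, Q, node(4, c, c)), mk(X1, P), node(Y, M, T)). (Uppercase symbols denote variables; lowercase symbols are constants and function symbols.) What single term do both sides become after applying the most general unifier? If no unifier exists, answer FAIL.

Decompose node/3: node(node(c, 4, unit), node(m, node(c, c, 6), node(4, m, 7)), X2) ≐ node(L, Q, node(4, c, c)),  mk(node(Q, node(Q, Q, m), m), mk(node(4, 6, 6), node(unit, X2, 7))) ≐ mk(X1, P),  node(mk(unit, 6), node(M, 6, 4), node(X1, node(c, unit, Q), mk(m, X1))) ≐ node(Y, M, T).
Decompose node/3: node(c, 4, unit) ≐ L,  node(m, node(c, c, 6), node(4, m, 7)) ≐ Q,  X2 ≐ node(4, c, c).
Bind L := node(c, 4, unit); no other remaining equation mentions L.
Bind Q := node(m, node(c, c, 6), node(4, m, 7)); substituting into the 2 remaining equations that mention Q gives: mk(node(node(m, node(c, c, 6), node(4, m, 7)), node(node(m, node(c, c, 6), node(4, m, 7)), node(m, node(c, c, 6), node(4, m, 7)), m), m), mk(node(4, 6, 6), node(unit, X2, 7))) ≐ mk(X1, P),  node(mk(unit, 6), node(M, 6, 4), node(X1, node(c, unit, node(m, node(c, c, 6), node(4, m, 7))), mk(m, X1))) ≐ node(Y, M, T).
Bind X2 := node(4, c, c); substituting into the one remaining equation that mentions X2 gives: mk(node(node(m, node(c, c, 6), node(4, m, 7)), node(node(m, node(c, c, 6), node(4, m, 7)), node(m, node(c, c, 6), node(4, m, 7)), m), m), mk(node(4, 6, 6), node(unit, node(4, c, c), 7))) ≐ mk(X1, P).
Decompose mk/2: node(node(m, node(c, c, 6), node(4, m, 7)), node(node(m, node(c, c, 6), node(4, m, 7)), node(m, node(c, c, 6), node(4, m, 7)), m), m) ≐ X1,  mk(node(4, 6, 6), node(unit, node(4, c, c), 7)) ≐ P.
Bind X1 := node(node(m, node(c, c, 6), node(4, m, 7)), node(node(m, node(c, c, 6), node(4, m, 7)), node(m, node(c, c, 6), node(4, m, 7)), m), m); substituting into the one remaining equation that mentions X1 gives: node(mk(unit, 6), node(M, 6, 4), node(node(node(m, node(c, c, 6), node(4, m, 7)), node(node(m, node(c, c, 6), node(4, m, 7)), node(m, node(c, c, 6), node(4, m, 7)), m), m), node(c, unit, node(m, node(c, c, 6), node(4, m, 7))), mk(m, node(node(m, node(c, c, 6), node(4, m, 7)), node(node(m, node(c, c, 6), node(4, m, 7)), node(m, node(c, c, 6), node(4, m, 7)), m), m)))) ≐ node(Y, M, T).
Bind P := mk(node(4, 6, 6), node(unit, node(4, c, c), 7)); no other remaining equation mentions P.
Decompose node/3: mk(unit, 6) ≐ Y,  node(M, 6, 4) ≐ M,  node(node(node(m, node(c, c, 6), node(4, m, 7)), node(node(m, node(c, c, 6), node(4, m, 7)), node(m, node(c, c, 6), node(4, m, 7)), m), m), node(c, unit, node(m, node(c, c, 6), node(4, m, 7))), mk(m, node(node(m, node(c, c, 6), node(4, m, 7)), node(node(m, node(c, c, 6), node(4, m, 7)), node(m, node(c, c, 6), node(4, m, 7)), m), m))) ≐ T.
Bind Y := mk(unit, 6); no other remaining equation mentions Y.
Occurs check fails: M occurs in node(M, 6, 4); the equation M ≐ node(M, 6, 4) has no finite solution.

FAIL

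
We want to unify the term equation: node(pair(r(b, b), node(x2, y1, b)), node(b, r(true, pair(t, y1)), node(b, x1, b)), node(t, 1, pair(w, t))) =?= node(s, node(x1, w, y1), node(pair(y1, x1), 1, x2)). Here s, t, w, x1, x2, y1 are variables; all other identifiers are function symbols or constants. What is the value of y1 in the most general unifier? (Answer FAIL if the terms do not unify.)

node(b, b, b)

Decompose node/3: pair(r(b, b), node(x2, y1, b)) =?= s,  node(b, r(true, pair(t, y1)), node(b, x1, b)) =?= node(x1, w, y1),  node(t, 1, pair(w, t)) =?= node(pair(y1, x1), 1, x2).
Bind s := pair(r(b, b), node(x2, y1, b)); no other remaining equation mentions s.
Decompose node/3: b =?= x1,  r(true, pair(t, y1)) =?= w,  node(b, x1, b) =?= y1.
Bind x1 := b; substituting into the 2 remaining equations that mention x1 gives: node(b, b, b) =?= y1,  node(t, 1, pair(w, t)) =?= node(pair(y1, b), 1, x2).
Bind w := r(true, pair(t, y1)); substituting into the one remaining equation that mentions w gives: node(t, 1, pair(r(true, pair(t, y1)), t)) =?= node(pair(y1, b), 1, x2).
Bind y1 := node(b, b, b); substituting into the remaining equation gives: node(t, 1, pair(r(true, pair(t, node(b, b, b))), t)) =?= node(pair(node(b, b, b), b), 1, x2). Substituting into the earlier bindings gives s := pair(r(b, b), node(x2, node(b, b, b), b)), w := r(true, pair(t, node(b, b, b))).
Decompose node/3: t =?= pair(node(b, b, b), b),  1 =?= 1,  pair(r(true, pair(t, node(b, b, b))), t) =?= x2.
Bind t := pair(node(b, b, b), b); substituting into the one remaining equation that mentions t gives: pair(r(true, pair(pair(node(b, b, b), b), node(b, b, b))), pair(node(b, b, b), b)) =?= x2. Substituting into the earlier binding gives w := r(true, pair(pair(node(b, b, b), b), node(b, b, b))).
Delete trivial equation 1 =?= 1.
Bind x2 := pair(r(true, pair(pair(node(b, b, b), b), node(b, b, b))), pair(node(b, b, b), b)). Substituting into the earlier binding gives s := pair(r(b, b), node(pair(r(true, pair(pair(node(b, b, b), b), node(b, b, b))), pair(node(b, b, b), b)), node(b, b, b), b)).
MGU = { s -> pair(r(b, b), node(pair(r(true, pair(pair(node(b, b, b), b), node(b, b, b))), pair(node(b, b, b), b)), node(b, b, b), b)), x1 -> b, w -> r(true, pair(pair(node(b, b, b), b), node(b, b, b))), y1 -> node(b, b, b), t -> pair(node(b, b, b), b), x2 -> pair(r(true, pair(pair(node(b, b, b), b), node(b, b, b))), pair(node(b, b, b), b)) }, so y1 -> node(b, b, b).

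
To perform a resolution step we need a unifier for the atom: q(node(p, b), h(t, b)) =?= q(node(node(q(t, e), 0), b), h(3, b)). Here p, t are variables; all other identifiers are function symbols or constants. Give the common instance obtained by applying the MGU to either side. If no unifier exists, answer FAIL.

q(node(node(q(3, e), 0), b), h(3, b))

Decompose q/2: node(p, b) =?= node(node(q(t, e), 0), b),  h(t, b) =?= h(3, b).
Decompose node/2: p =?= node(q(t, e), 0),  b =?= b.
Bind p := node(q(t, e), 0); no other remaining equation mentions p.
Delete trivial equation b =?= b.
Decompose h/2: t =?= 3,  b =?= b.
Bind t := 3; no other remaining equation mentions t. Substituting into the earlier binding gives p := node(q(3, e), 0).
Delete trivial equation b =?= b.
Applying the MGU to either side gives q(node(node(q(3, e), 0), b), h(3, b)).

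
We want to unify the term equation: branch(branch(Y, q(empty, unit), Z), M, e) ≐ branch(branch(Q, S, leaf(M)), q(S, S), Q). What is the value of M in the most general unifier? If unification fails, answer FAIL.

Decompose branch/3: branch(Y, q(empty, unit), Z) ≐ branch(Q, S, leaf(M)),  M ≐ q(S, S),  e ≐ Q.
Decompose branch/3: Y ≐ Q,  q(empty, unit) ≐ S,  Z ≐ leaf(M).
Bind Y := Q; no other remaining equation mentions Y.
Bind S := q(empty, unit); substituting into the one remaining equation that mentions S gives: M ≐ q(q(empty, unit), q(empty, unit)).
Bind Z := leaf(M); no other remaining equation mentions Z.
Bind M := q(q(empty, unit), q(empty, unit)); no other remaining equation mentions M. Substituting into the earlier binding gives Z := leaf(q(q(empty, unit), q(empty, unit))).
Bind Q := e. Substituting into the earlier binding gives Y := e.
MGU = { Y := e, S := q(empty, unit), Z := leaf(q(q(empty, unit), q(empty, unit))), M := q(q(empty, unit), q(empty, unit)), Q := e }, so M := q(q(empty, unit), q(empty, unit)).

q(q(empty, unit), q(empty, unit))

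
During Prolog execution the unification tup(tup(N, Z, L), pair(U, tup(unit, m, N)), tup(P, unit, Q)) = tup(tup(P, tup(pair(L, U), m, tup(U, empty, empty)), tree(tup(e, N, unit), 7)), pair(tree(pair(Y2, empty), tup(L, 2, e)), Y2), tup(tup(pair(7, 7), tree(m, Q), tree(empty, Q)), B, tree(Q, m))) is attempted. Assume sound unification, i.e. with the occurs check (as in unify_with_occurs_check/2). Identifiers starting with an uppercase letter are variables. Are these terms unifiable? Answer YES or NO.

NO

Decompose tup/3: tup(N, Z, L) = tup(P, tup(pair(L, U), m, tup(U, empty, empty)), tree(tup(e, N, unit), 7)),  pair(U, tup(unit, m, N)) = pair(tree(pair(Y2, empty), tup(L, 2, e)), Y2),  tup(P, unit, Q) = tup(tup(pair(7, 7), tree(m, Q), tree(empty, Q)), B, tree(Q, m)).
Decompose tup/3: N = P,  Z = tup(pair(L, U), m, tup(U, empty, empty)),  L = tree(tup(e, N, unit), 7).
Bind N := P; substituting into the 2 remaining equations that mention N gives: L = tree(tup(e, P, unit), 7),  pair(U, tup(unit, m, P)) = pair(tree(pair(Y2, empty), tup(L, 2, e)), Y2).
Bind Z := tup(pair(L, U), m, tup(U, empty, empty)); no other remaining equation mentions Z.
Bind L := tree(tup(e, P, unit), 7); substituting into the one remaining equation that mentions L gives: pair(U, tup(unit, m, P)) = pair(tree(pair(Y2, empty), tup(tree(tup(e, P, unit), 7), 2, e)), Y2). Substituting into the earlier binding gives Z := tup(pair(tree(tup(e, P, unit), 7), U), m, tup(U, empty, empty)).
Decompose pair/2: U = tree(pair(Y2, empty), tup(tree(tup(e, P, unit), 7), 2, e)),  tup(unit, m, P) = Y2.
Bind U := tree(pair(Y2, empty), tup(tree(tup(e, P, unit), 7), 2, e)); no other remaining equation mentions U. Substituting into the earlier binding gives Z := tup(pair(tree(tup(e, P, unit), 7), tree(pair(Y2, empty), tup(tree(tup(e, P, unit), 7), 2, e))), m, tup(tree(pair(Y2, empty), tup(tree(tup(e, P, unit), 7), 2, e)), empty, empty)).
Bind Y2 := tup(unit, m, P); no other remaining equation mentions Y2. Substituting into the earlier bindings gives Z := tup(pair(tree(tup(e, P, unit), 7), tree(pair(tup(unit, m, P), empty), tup(tree(tup(e, P, unit), 7), 2, e))), m, tup(tree(pair(tup(unit, m, P), empty), tup(tree(tup(e, P, unit), 7), 2, e)), empty, empty)), U := tree(pair(tup(unit, m, P), empty), tup(tree(tup(e, P, unit), 7), 2, e)).
Decompose tup/3: P = tup(pair(7, 7), tree(m, Q), tree(empty, Q)),  unit = B,  Q = tree(Q, m).
Bind P := tup(pair(7, 7), tree(m, Q), tree(empty, Q)); no other remaining equation mentions P. Substituting into the earlier bindings gives N := tup(pair(7, 7), tree(m, Q), tree(empty, Q)), Z := tup(pair(tree(tup(e, tup(pair(7, 7), tree(m, Q), tree(empty, Q)), unit), 7), tree(pair(tup(unit, m, tup(pair(7, 7), tree(m, Q), tree(empty, Q))), empty), tup(tree(tup(e, tup(pair(7, 7), tree(m, Q), tree(empty, Q)), unit), 7), 2, e))), m, tup(tree(pair(tup(unit, m, tup(pair(7, 7), tree(m, Q), tree(empty, Q))), empty), tup(tree(tup(e, tup(pair(7, 7), tree(m, Q), tree(empty, Q)), unit), 7), 2, e)), empty, empty)), L := tree(tup(e, tup(pair(7, 7), tree(m, Q), tree(empty, Q)), unit), 7), U := tree(pair(tup(unit, m, tup(pair(7, 7), tree(m, Q), tree(empty, Q))), empty), tup(tree(tup(e, tup(pair(7, 7), tree(m, Q), tree(empty, Q)), unit), 7), 2, e)), Y2 := tup(unit, m, tup(pair(7, 7), tree(m, Q), tree(empty, Q))).
Bind B := unit; no other remaining equation mentions B.
Occurs check fails: Q occurs in tree(Q, m); the equation Q = tree(Q, m) has no finite solution.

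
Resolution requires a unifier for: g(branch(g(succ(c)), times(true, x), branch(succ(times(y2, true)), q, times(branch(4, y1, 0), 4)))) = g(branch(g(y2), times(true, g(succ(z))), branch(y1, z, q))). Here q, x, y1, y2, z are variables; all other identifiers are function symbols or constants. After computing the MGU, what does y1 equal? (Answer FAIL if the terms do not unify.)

Decompose g/1: branch(g(succ(c)), times(true, x), branch(succ(times(y2, true)), q, times(branch(4, y1, 0), 4))) = branch(g(y2), times(true, g(succ(z))), branch(y1, z, q)).
Decompose branch/3: g(succ(c)) = g(y2),  times(true, x) = times(true, g(succ(z))),  branch(succ(times(y2, true)), q, times(branch(4, y1, 0), 4)) = branch(y1, z, q).
Decompose g/1: succ(c) = y2.
Bind y2 := succ(c); substituting into the one remaining equation that mentions y2 gives: branch(succ(times(succ(c), true)), q, times(branch(4, y1, 0), 4)) = branch(y1, z, q).
Decompose times/2: true = true,  x = g(succ(z)).
Delete trivial equation true = true.
Bind x := g(succ(z)); no other remaining equation mentions x.
Decompose branch/3: succ(times(succ(c), true)) = y1,  q = z,  times(branch(4, y1, 0), 4) = q.
Bind y1 := succ(times(succ(c), true)); substituting into the one remaining equation that mentions y1 gives: times(branch(4, succ(times(succ(c), true)), 0), 4) = q.
Bind q := z; substituting into the remaining equation gives: times(branch(4, succ(times(succ(c), true)), 0), 4) = z.
Bind z := times(branch(4, succ(times(succ(c), true)), 0), 4). Substituting into the earlier bindings gives x := g(succ(times(branch(4, succ(times(succ(c), true)), 0), 4))), q := times(branch(4, succ(times(succ(c), true)), 0), 4).
MGU = { y2 -> succ(c), x -> g(succ(times(branch(4, succ(times(succ(c), true)), 0), 4))), y1 -> succ(times(succ(c), true)), q -> times(branch(4, succ(times(succ(c), true)), 0), 4), z -> times(branch(4, succ(times(succ(c), true)), 0), 4) }, so y1 -> succ(times(succ(c), true)).

succ(times(succ(c), true))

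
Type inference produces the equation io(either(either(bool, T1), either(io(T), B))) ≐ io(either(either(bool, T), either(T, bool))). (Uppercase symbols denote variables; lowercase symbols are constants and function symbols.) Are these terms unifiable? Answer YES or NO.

NO

Decompose io/1: either(either(bool, T1), either(io(T), B)) ≐ either(either(bool, T), either(T, bool)).
Decompose either/2: either(bool, T1) ≐ either(bool, T),  either(io(T), B) ≐ either(T, bool).
Decompose either/2: bool ≐ bool,  T1 ≐ T.
Delete trivial equation bool ≐ bool.
Bind T1 := T; no other remaining equation mentions T1.
Decompose either/2: io(T) ≐ T,  B ≐ bool.
Occurs check fails: T occurs in io(T); the equation T ≐ io(T) has no finite solution.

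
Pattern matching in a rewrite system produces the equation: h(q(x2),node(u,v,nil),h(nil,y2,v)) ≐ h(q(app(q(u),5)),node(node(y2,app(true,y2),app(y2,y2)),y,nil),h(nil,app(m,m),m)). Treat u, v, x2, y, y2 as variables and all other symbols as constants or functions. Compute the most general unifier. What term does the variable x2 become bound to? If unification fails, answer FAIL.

app(q(node(app(m,m),app(true,app(m,m)),app(app(m,m),app(m,m)))),5)

Decompose h/3: q(x2) ≐ q(app(q(u),5)),  node(u,v,nil) ≐ node(node(y2,app(true,y2),app(y2,y2)),y,nil),  h(nil,y2,v) ≐ h(nil,app(m,m),m).
Decompose q/1: x2 ≐ app(q(u),5).
Bind x2 := app(q(u),5); no other remaining equation mentions x2.
Decompose node/3: u ≐ node(y2,app(true,y2),app(y2,y2)),  v ≐ y,  nil ≐ nil.
Bind u := node(y2,app(true,y2),app(y2,y2)); no other remaining equation mentions u. Substituting into the earlier binding gives x2 := app(q(node(y2,app(true,y2),app(y2,y2))),5).
Bind v := y; substituting into the one remaining equation that mentions v gives: h(nil,y2,y) ≐ h(nil,app(m,m),m).
Delete trivial equation nil ≐ nil.
Decompose h/3: nil ≐ nil,  y2 ≐ app(m,m),  y ≐ m.
Delete trivial equation nil ≐ nil.
Bind y2 := app(m,m); no other remaining equation mentions y2. Substituting into the earlier bindings gives x2 := app(q(node(app(m,m),app(true,app(m,m)),app(app(m,m),app(m,m)))),5), u := node(app(m,m),app(true,app(m,m)),app(app(m,m),app(m,m))).
Bind y := m. Substituting into the earlier binding gives v := m.
MGU = { x2 ↦ app(q(node(app(m,m),app(true,app(m,m)),app(app(m,m),app(m,m)))),5), u ↦ node(app(m,m),app(true,app(m,m)),app(app(m,m),app(m,m))), v ↦ m, y2 ↦ app(m,m), y ↦ m }, so x2 ↦ app(q(node(app(m,m),app(true,app(m,m)),app(app(m,m),app(m,m)))),5).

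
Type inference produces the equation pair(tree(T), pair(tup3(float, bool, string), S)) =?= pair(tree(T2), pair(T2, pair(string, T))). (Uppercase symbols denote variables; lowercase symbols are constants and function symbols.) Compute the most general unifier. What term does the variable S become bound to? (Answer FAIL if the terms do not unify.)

Decompose pair/2: tree(T) =?= tree(T2),  pair(tup3(float, bool, string), S) =?= pair(T2, pair(string, T)).
Decompose tree/1: T =?= T2.
Bind T := T2; substituting into the remaining equation gives: pair(tup3(float, bool, string), S) =?= pair(T2, pair(string, T2)).
Decompose pair/2: tup3(float, bool, string) =?= T2,  S =?= pair(string, T2).
Bind T2 := tup3(float, bool, string); substituting into the remaining equation gives: S =?= pair(string, tup3(float, bool, string)). Substituting into the earlier binding gives T := tup3(float, bool, string).
Bind S := pair(string, tup3(float, bool, string)).
MGU = { T := tup3(float, bool, string), T2 := tup3(float, bool, string), S := pair(string, tup3(float, bool, string)) }, so S := pair(string, tup3(float, bool, string)).

pair(string, tup3(float, bool, string))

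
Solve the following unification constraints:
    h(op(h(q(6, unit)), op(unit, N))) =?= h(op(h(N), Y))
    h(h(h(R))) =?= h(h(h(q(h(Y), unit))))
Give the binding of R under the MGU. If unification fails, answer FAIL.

q(h(op(unit, q(6, unit))), unit)

Decompose h/1: op(h(q(6, unit)), op(unit, N)) =?= op(h(N), Y).
Decompose op/2: h(q(6, unit)) =?= h(N),  op(unit, N) =?= Y.
Decompose h/1: q(6, unit) =?= N.
Bind N := q(6, unit); substituting into the one remaining equation that mentions N gives: op(unit, q(6, unit)) =?= Y.
Bind Y := op(unit, q(6, unit)); substituting into the remaining equation gives: h(h(h(R))) =?= h(h(h(q(h(op(unit, q(6, unit))), unit)))).
Decompose h/1: h(h(R)) =?= h(h(q(h(op(unit, q(6, unit))), unit))).
Decompose h/1: h(R) =?= h(q(h(op(unit, q(6, unit))), unit)).
Decompose h/1: R =?= q(h(op(unit, q(6, unit))), unit).
Bind R := q(h(op(unit, q(6, unit))), unit).
MGU = { N -> q(6, unit), Y -> op(unit, q(6, unit)), R -> q(h(op(unit, q(6, unit))), unit) }, so R -> q(h(op(unit, q(6, unit))), unit).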